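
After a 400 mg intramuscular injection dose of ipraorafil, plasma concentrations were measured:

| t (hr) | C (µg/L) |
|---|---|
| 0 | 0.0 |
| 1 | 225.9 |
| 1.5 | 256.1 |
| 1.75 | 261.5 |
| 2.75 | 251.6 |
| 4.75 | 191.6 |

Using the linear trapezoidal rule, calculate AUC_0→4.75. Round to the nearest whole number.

AUC = 998 µg/L·hr

Trapezoidal AUC_0→4.75:
  [0→1]: (0.0+225.9)/2 × 1 = 112.95
  [1→1.5]: (225.9+256.1)/2 × 0.5 = 120.5
  [1.5→1.75]: (256.1+261.5)/2 × 0.25 = 64.7
  [1.75→2.75]: (261.5+251.6)/2 × 1 = 256.55
  [2.75→4.75]: (251.6+191.6)/2 × 2 = 443.2
  Sum = 997.9 µg/L·hr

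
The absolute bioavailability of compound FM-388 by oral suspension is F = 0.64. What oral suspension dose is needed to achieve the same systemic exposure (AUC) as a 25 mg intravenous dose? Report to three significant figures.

For equal systemic exposure: F × D_ev = D_iv
D_ev = D_iv / F = 25 / 0.64 = 39.0625 mg

D_oral = 39.1 mg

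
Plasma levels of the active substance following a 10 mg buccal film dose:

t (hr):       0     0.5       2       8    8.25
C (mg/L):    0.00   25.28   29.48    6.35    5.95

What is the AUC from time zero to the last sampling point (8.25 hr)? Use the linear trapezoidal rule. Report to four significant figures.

AUC = 156.4 mg/L·hr

Trapezoidal AUC_0→8.25:
  [0→0.5]: (0.00+25.28)/2 × 0.5 = 6.32
  [0.5→2]: (25.28+29.48)/2 × 1.5 = 41.07
  [2→8]: (29.48+6.35)/2 × 6 = 107.49
  [8→8.25]: (6.35+5.95)/2 × 0.25 = 1.5375
  Sum = 156.4175 mg/L·hr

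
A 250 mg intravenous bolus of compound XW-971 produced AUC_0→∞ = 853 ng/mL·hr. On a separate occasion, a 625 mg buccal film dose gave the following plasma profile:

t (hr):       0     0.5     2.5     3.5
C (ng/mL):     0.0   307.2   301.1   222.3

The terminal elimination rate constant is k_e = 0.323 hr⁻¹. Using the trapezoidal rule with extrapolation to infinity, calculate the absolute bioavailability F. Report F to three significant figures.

F = 0.767

Trapezoidal AUC_0→3.5 (buccal film):
  [0→0.5]: (0.0+307.2)/2 × 0.5 = 76.8
  [0.5→2.5]: (307.2+301.1)/2 × 2 = 608.3
  [2.5→3.5]: (301.1+222.3)/2 × 1 = 261.7
  Sum = 946.8 ng/mL·hr
Tail: C_last/k_e = 222.3/0.323 = 688.235
AUC_0→∞ (buccal film) = 946.8 + 688.235 = 1635.035 ng/mL·hr
F = (AUC_ev/D_ev)/(AUC_iv/D_iv) = (1635.035/625)/(853/250) = 2.616056/3.412 = 0.7667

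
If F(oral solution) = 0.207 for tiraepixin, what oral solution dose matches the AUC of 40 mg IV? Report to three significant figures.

For equal systemic exposure: F × D_ev = D_iv
D_ev = D_iv / F = 40 / 0.207 = 193.237 mg

D_oral = 193 mg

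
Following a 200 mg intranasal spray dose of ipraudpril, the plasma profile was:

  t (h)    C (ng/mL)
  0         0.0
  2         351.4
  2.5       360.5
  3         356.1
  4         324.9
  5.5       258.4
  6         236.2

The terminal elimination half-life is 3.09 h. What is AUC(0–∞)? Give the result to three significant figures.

AUC = 2660 ng/mL·h

Trapezoidal AUC_0→6:
  [0→2]: (0.0+351.4)/2 × 2 = 351.4
  [2→2.5]: (351.4+360.5)/2 × 0.5 = 177.975
  [2.5→3]: (360.5+356.1)/2 × 0.5 = 179.15
  [3→4]: (356.1+324.9)/2 × 1 = 340.5
  [4→5.5]: (324.9+258.4)/2 × 1.5 = 437.475
  [5.5→6]: (258.4+236.2)/2 × 0.5 = 123.65
  Sum = 1610.15 ng/mL·h
k_e = ln2 / t½ = 0.693147 / 3.09 = 0.2243 h^-1
Extrapolated tail: C_last / k_e = 236.2 / 0.2243 = 1053.054
AUC_0→∞ = 1610.15 + 1053.054 = 2663.204 ng/mL·h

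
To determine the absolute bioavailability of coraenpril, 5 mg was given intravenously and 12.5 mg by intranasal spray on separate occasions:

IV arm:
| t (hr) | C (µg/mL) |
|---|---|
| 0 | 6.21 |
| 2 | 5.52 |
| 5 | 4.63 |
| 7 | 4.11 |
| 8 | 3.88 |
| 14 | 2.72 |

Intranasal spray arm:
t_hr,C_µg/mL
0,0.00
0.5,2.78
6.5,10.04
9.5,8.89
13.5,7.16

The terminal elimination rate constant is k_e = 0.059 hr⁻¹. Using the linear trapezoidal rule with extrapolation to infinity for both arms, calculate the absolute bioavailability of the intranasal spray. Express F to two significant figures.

F = 0.84

Trapezoidal AUC_0→14 (IV):
  [0→2]: (6.21+5.52)/2 × 2 = 11.73
  [2→5]: (5.52+4.63)/2 × 3 = 15.225
  [5→7]: (4.63+4.11)/2 × 2 = 8.74
  [7→8]: (4.11+3.88)/2 × 1 = 3.995
  [8→14]: (3.88+2.72)/2 × 6 = 19.8
  Sum = 59.49 µg/mL·hr
IV tail: 2.72/0.059 = 46.102; AUC_iv,0→∞ = 59.49 + 46.102 = 105.592 µg/mL·hr
Trapezoidal AUC_0→13.5 (intranasal spray):
  [0→0.5]: (0.00+2.78)/2 × 0.5 = 0.695
  [0.5→6.5]: (2.78+10.04)/2 × 6 = 38.46
  [6.5→9.5]: (10.04+8.89)/2 × 3 = 28.395
  [9.5→13.5]: (8.89+7.16)/2 × 4 = 32.1
  Sum = 99.65 µg/mL·hr
intranasal spray tail: 7.16/0.059 = 121.356; AUC_ev,0→∞ = 99.65 + 121.356 = 221.006 µg/mL·hr
F = (AUC_ev/D_ev)/(AUC_iv/D_iv) = (221.006/12.5)/(105.592/5) = 17.68048/21.1184 = 0.8372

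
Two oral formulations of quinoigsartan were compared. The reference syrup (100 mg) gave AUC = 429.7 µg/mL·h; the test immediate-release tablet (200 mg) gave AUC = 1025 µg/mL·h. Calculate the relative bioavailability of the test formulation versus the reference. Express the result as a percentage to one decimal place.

F_rel = 119.3%

F_rel = (AUC_test/D_test) / (AUC_ref/D_ref)
      = (1025/200) / (429.7/100)
      = 5.125 / 4.297 = 1.1927 = 119.27%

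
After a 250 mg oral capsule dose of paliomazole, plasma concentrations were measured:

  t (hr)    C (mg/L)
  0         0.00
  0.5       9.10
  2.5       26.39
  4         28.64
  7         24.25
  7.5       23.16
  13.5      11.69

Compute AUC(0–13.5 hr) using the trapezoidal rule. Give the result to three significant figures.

Trapezoidal AUC_0→13.5:
  [0→0.5]: (0.00+9.10)/2 × 0.5 = 2.275
  [0.5→2.5]: (9.10+26.39)/2 × 2 = 35.49
  [2.5→4]: (26.39+28.64)/2 × 1.5 = 41.2725
  [4→7]: (28.64+24.25)/2 × 3 = 79.335
  [7→7.5]: (24.25+23.16)/2 × 0.5 = 11.8525
  [7.5→13.5]: (23.16+11.69)/2 × 6 = 104.55
  Sum = 274.775 mg/L·hr

AUC = 275 mg/L·hr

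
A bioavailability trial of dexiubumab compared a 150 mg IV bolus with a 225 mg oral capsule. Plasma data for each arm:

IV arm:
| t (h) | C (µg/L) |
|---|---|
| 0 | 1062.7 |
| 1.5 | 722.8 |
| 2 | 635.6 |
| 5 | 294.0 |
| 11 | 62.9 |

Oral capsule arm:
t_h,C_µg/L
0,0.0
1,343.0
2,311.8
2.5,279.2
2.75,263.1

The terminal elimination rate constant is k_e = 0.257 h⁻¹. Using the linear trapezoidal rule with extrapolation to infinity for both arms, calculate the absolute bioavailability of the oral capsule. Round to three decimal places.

Trapezoidal AUC_0→11 (IV):
  [0→1.5]: (1062.7+722.8)/2 × 1.5 = 1339.125
  [1.5→2]: (722.8+635.6)/2 × 0.5 = 339.6
  [2→5]: (635.6+294.0)/2 × 3 = 1394.4
  [5→11]: (294.0+62.9)/2 × 6 = 1070.7
  Sum = 4143.825 µg/L·h
IV tail: 62.9/0.257 = 244.747; AUC_iv,0→∞ = 4143.825 + 244.747 = 4388.572 µg/L·h
Trapezoidal AUC_0→2.75 (oral capsule):
  [0→1]: (0.0+343.0)/2 × 1 = 171.5
  [1→2]: (343.0+311.8)/2 × 1 = 327.4
  [2→2.5]: (311.8+279.2)/2 × 0.5 = 147.75
  [2.5→2.75]: (279.2+263.1)/2 × 0.25 = 67.7875
  Sum = 714.4375 µg/L·h
oral capsule tail: 263.1/0.257 = 1023.735; AUC_ev,0→∞ = 714.4375 + 1023.735 = 1738.1725 µg/L·h
F = (AUC_ev/D_ev)/(AUC_iv/D_iv) = (1738.1725/225)/(4388.572/150) = 7.72521/29.2571 = 0.2640

F = 0.264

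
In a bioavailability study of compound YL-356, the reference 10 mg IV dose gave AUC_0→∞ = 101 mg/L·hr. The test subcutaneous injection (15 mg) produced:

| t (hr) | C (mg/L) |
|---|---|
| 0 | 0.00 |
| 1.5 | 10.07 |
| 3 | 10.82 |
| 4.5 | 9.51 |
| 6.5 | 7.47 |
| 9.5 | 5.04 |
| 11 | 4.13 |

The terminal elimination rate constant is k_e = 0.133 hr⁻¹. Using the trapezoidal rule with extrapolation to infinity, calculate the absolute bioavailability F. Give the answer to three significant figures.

Trapezoidal AUC_0→11 (subcutaneous injection):
  [0→1.5]: (0.00+10.07)/2 × 1.5 = 7.5525
  [1.5→3]: (10.07+10.82)/2 × 1.5 = 15.6675
  [3→4.5]: (10.82+9.51)/2 × 1.5 = 15.2475
  [4.5→6.5]: (9.51+7.47)/2 × 2 = 16.98
  [6.5→9.5]: (7.47+5.04)/2 × 3 = 18.765
  [9.5→11]: (5.04+4.13)/2 × 1.5 = 6.8775
  Sum = 81.09 mg/L·hr
Tail: C_last/k_e = 4.13/0.133 = 31.053
AUC_0→∞ (subcutaneous injection) = 81.09 + 31.053 = 112.143 mg/L·hr
F = (AUC_ev/D_ev)/(AUC_iv/D_iv) = (112.143/15)/(101/10) = 7.4762/10.1 = 0.7402

F = 0.740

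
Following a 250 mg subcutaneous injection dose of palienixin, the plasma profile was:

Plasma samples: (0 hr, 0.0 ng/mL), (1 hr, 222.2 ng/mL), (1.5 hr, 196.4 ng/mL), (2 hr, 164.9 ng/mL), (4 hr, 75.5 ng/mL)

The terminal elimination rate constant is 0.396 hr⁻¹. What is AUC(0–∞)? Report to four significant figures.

AUC = 737.1 ng/mL·hr

Trapezoidal AUC_0→4:
  [0→1]: (0.0+222.2)/2 × 1 = 111.1
  [1→1.5]: (222.2+196.4)/2 × 0.5 = 104.65
  [1.5→2]: (196.4+164.9)/2 × 0.5 = 90.325
  [2→4]: (164.9+75.5)/2 × 2 = 240.4
  Sum = 546.475 ng/mL·hr
Extrapolated tail: C_last / k_e = 75.5 / 0.396 = 190.657
AUC_0→∞ = 546.475 + 190.657 = 737.132 ng/mL·hr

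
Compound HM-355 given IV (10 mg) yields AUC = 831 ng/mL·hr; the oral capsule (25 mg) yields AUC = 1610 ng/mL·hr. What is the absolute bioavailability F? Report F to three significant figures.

F = (AUC_ev / D_ev) / (AUC_iv / D_iv)
  = (1610/25) / (831/10)
  = 64.4 / 83.1 = 0.7750

F = 0.775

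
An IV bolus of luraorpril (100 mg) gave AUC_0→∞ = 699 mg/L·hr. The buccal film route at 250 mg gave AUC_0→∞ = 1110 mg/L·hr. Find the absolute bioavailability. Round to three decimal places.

F = (AUC_ev / D_ev) / (AUC_iv / D_iv)
  = (1110/250) / (699/100)
  = 4.44 / 6.99 = 0.6352

F = 0.635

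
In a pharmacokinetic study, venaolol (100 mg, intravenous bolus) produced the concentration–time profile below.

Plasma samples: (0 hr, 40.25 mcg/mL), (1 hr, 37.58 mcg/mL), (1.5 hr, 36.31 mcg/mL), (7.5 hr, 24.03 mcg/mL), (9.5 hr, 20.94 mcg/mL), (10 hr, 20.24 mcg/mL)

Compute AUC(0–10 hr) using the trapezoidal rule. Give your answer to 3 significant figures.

AUC = 294 mcg/mL·hr

Trapezoidal AUC_0→10:
  [0→1]: (40.25+37.58)/2 × 1 = 38.915
  [1→1.5]: (37.58+36.31)/2 × 0.5 = 18.4725
  [1.5→7.5]: (36.31+24.03)/2 × 6 = 181.02
  [7.5→9.5]: (24.03+20.94)/2 × 2 = 44.97
  [9.5→10]: (20.94+20.24)/2 × 0.5 = 10.295
  Sum = 293.6725 mcg/mL·hr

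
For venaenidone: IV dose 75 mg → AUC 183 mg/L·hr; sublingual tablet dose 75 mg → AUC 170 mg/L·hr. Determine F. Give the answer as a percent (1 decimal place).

F = 92.9%

F = (AUC_ev / D_ev) / (AUC_iv / D_iv)
  = (170/75) / (183/75)
  = 2.26667 / 2.44 = 0.9290
  = 92.90%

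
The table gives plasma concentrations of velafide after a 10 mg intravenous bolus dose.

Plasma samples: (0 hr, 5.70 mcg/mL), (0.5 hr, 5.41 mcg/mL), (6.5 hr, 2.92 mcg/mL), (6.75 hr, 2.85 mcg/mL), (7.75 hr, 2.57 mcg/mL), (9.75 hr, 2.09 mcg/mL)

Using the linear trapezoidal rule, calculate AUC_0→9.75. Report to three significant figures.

AUC = 35.9 mcg/mL·hr

Trapezoidal AUC_0→9.75:
  [0→0.5]: (5.70+5.41)/2 × 0.5 = 2.7775
  [0.5→6.5]: (5.41+2.92)/2 × 6 = 24.99
  [6.5→6.75]: (2.92+2.85)/2 × 0.25 = 0.72125
  [6.75→7.75]: (2.85+2.57)/2 × 1 = 2.71
  [7.75→9.75]: (2.57+2.09)/2 × 2 = 4.66
  Sum = 35.85875 mcg/mL·hr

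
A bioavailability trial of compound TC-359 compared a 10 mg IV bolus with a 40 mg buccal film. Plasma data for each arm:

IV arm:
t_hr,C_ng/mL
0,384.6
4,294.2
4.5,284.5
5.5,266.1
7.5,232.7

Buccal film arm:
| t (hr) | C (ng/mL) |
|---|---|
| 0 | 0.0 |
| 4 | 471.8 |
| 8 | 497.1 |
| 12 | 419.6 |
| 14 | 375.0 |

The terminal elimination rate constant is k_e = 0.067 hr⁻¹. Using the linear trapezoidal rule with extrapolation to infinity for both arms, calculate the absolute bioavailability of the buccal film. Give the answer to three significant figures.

Trapezoidal AUC_0→7.5 (IV):
  [0→4]: (384.6+294.2)/2 × 4 = 1357.6
  [4→4.5]: (294.2+284.5)/2 × 0.5 = 144.675
  [4.5→5.5]: (284.5+266.1)/2 × 1 = 275.3
  [5.5→7.5]: (266.1+232.7)/2 × 2 = 498.8
  Sum = 2276.375 ng/mL·hr
IV tail: 232.7/0.067 = 3473.134; AUC_iv,0→∞ = 2276.375 + 3473.134 = 5749.509 ng/mL·hr
Trapezoidal AUC_0→14 (buccal film):
  [0→4]: (0.0+471.8)/2 × 4 = 943.6
  [4→8]: (471.8+497.1)/2 × 4 = 1937.8
  [8→12]: (497.1+419.6)/2 × 4 = 1833.4
  [12→14]: (419.6+375.0)/2 × 2 = 794.6
  Sum = 5509.4 ng/mL·hr
buccal film tail: 375.0/0.067 = 5597.015; AUC_ev,0→∞ = 5509.4 + 5597.015 = 11106.415 ng/mL·hr
F = (AUC_ev/D_ev)/(AUC_iv/D_iv) = (11106.415/40)/(5749.509/10) = 277.66/574.9509 = 0.4829

F = 0.483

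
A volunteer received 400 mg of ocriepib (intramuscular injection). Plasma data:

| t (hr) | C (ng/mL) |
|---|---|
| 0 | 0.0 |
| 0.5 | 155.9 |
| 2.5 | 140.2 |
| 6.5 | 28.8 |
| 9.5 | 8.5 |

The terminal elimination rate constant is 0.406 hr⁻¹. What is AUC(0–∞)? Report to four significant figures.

AUC = 750.0 ng/mL·hr

Trapezoidal AUC_0→9.5:
  [0→0.5]: (0.0+155.9)/2 × 0.5 = 38.975
  [0.5→2.5]: (155.9+140.2)/2 × 2 = 296.1
  [2.5→6.5]: (140.2+28.8)/2 × 4 = 338.0
  [6.5→9.5]: (28.8+8.5)/2 × 3 = 55.95
  Sum = 729.025 ng/mL·hr
Extrapolated tail: C_last / k_e = 8.5 / 0.406 = 20.936
AUC_0→∞ = 729.025 + 20.936 = 749.961 ng/mL·hr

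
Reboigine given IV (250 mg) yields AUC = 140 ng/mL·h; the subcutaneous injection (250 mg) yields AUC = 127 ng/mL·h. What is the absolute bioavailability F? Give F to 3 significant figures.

F = 0.907

F = (AUC_ev / D_ev) / (AUC_iv / D_iv)
  = (127/250) / (140/250)
  = 0.508 / 0.56 = 0.9071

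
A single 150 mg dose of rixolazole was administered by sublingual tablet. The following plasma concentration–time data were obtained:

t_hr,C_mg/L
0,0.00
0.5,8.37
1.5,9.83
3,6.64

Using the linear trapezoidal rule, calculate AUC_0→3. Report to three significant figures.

AUC = 23.5 mg/L·hr

Trapezoidal AUC_0→3:
  [0→0.5]: (0.00+8.37)/2 × 0.5 = 2.0925
  [0.5→1.5]: (8.37+9.83)/2 × 1 = 9.1
  [1.5→3]: (9.83+6.64)/2 × 1.5 = 12.3525
  Sum = 23.545 mg/L·hr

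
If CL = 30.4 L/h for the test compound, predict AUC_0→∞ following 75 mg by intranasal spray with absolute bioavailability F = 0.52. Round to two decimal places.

AUC = 1.28 mg/L·h

AUC_0→∞ = F × Dose / CL
        = 0.52 × 75 / 30.4 = 1.28289 mg/L·h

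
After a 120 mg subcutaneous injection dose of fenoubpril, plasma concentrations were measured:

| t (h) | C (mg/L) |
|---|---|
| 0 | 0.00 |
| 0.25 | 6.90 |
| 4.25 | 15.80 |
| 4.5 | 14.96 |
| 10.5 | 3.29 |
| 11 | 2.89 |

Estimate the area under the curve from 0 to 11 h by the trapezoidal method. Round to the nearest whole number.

AUC = 106 mg/L·h

Trapezoidal AUC_0→11:
  [0→0.25]: (0.00+6.90)/2 × 0.25 = 0.8625
  [0.25→4.25]: (6.90+15.80)/2 × 4 = 45.4
  [4.25→4.5]: (15.80+14.96)/2 × 0.25 = 3.845
  [4.5→10.5]: (14.96+3.29)/2 × 6 = 54.75
  [10.5→11]: (3.29+2.89)/2 × 0.5 = 1.545
  Sum = 106.4025 mg/L·h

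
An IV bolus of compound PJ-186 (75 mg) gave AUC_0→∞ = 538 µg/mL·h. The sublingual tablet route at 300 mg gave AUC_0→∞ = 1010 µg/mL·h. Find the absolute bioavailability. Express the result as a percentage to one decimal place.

F = 46.9%

F = (AUC_ev / D_ev) / (AUC_iv / D_iv)
  = (1010/300) / (538/75)
  = 3.36667 / 7.17333 = 0.4693
  = 46.93%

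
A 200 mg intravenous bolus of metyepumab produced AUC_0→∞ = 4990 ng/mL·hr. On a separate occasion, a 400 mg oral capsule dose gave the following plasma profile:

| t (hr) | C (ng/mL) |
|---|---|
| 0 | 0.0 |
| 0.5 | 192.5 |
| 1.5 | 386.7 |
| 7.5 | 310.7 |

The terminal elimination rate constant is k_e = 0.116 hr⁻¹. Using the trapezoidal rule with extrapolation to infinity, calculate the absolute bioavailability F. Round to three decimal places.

F = 0.512

Trapezoidal AUC_0→7.5 (oral capsule):
  [0→0.5]: (0.0+192.5)/2 × 0.5 = 48.125
  [0.5→1.5]: (192.5+386.7)/2 × 1 = 289.6
  [1.5→7.5]: (386.7+310.7)/2 × 6 = 2092.2
  Sum = 2429.925 ng/mL·hr
Tail: C_last/k_e = 310.7/0.116 = 2678.448
AUC_0→∞ (oral capsule) = 2429.925 + 2678.448 = 5108.373 ng/mL·hr
F = (AUC_ev/D_ev)/(AUC_iv/D_iv) = (5108.373/400)/(4990/200) = 12.7709/24.95 = 0.5119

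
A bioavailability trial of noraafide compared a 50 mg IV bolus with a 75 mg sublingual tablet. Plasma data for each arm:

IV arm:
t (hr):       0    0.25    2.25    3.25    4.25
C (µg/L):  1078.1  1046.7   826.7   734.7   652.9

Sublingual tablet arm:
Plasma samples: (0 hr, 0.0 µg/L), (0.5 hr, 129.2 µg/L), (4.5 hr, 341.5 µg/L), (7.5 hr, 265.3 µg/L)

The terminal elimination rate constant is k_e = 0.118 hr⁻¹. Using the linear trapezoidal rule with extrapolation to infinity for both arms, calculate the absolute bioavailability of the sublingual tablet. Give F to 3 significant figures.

Trapezoidal AUC_0→4.25 (IV):
  [0→0.25]: (1078.1+1046.7)/2 × 0.25 = 265.6
  [0.25→2.25]: (1046.7+826.7)/2 × 2 = 1873.4
  [2.25→3.25]: (826.7+734.7)/2 × 1 = 780.7
  [3.25→4.25]: (734.7+652.9)/2 × 1 = 693.8
  Sum = 3613.5 µg/L·hr
IV tail: 652.9/0.118 = 5533.051; AUC_iv,0→∞ = 3613.5 + 5533.051 = 9146.551 µg/L·hr
Trapezoidal AUC_0→7.5 (sublingual tablet):
  [0→0.5]: (0.0+129.2)/2 × 0.5 = 32.3
  [0.5→4.5]: (129.2+341.5)/2 × 4 = 941.4
  [4.5→7.5]: (341.5+265.3)/2 × 3 = 910.2
  Sum = 1883.9 µg/L·hr
sublingual tablet tail: 265.3/0.118 = 2248.305; AUC_ev,0→∞ = 1883.9 + 2248.305 = 4132.205 µg/L·hr
F = (AUC_ev/D_ev)/(AUC_iv/D_iv) = (4132.205/75)/(9146.551/50) = 55.0961/182.93102 = 0.3012

F = 0.301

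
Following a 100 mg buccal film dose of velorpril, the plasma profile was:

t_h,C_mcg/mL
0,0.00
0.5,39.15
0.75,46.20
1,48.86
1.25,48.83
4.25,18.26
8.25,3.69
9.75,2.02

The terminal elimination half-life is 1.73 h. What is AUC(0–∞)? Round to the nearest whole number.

Trapezoidal AUC_0→9.75:
  [0→0.5]: (0.00+39.15)/2 × 0.5 = 9.7875
  [0.5→0.75]: (39.15+46.20)/2 × 0.25 = 10.66875
  [0.75→1]: (46.20+48.86)/2 × 0.25 = 11.8825
  [1→1.25]: (48.86+48.83)/2 × 0.25 = 12.21125
  [1.25→4.25]: (48.83+18.26)/2 × 3 = 100.635
  [4.25→8.25]: (18.26+3.69)/2 × 4 = 43.9
  [8.25→9.75]: (3.69+2.02)/2 × 1.5 = 4.2825
  Sum = 193.3675 mcg/mL·h
k_e = ln2 / t½ = 0.693147 / 1.73 = 0.4007 h^-1
Extrapolated tail: C_last / k_e = 2.02 / 0.4007 = 5.041
AUC_0→∞ = 193.3675 + 5.041 = 198.4085 mcg/mL·h

AUC = 198 mcg/mL·h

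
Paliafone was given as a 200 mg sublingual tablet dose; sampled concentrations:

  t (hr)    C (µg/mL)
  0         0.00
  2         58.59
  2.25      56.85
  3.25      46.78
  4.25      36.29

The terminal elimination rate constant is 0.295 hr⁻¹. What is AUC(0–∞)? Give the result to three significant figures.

AUC = 289 µg/mL·hr

Trapezoidal AUC_0→4.25:
  [0→2]: (0.00+58.59)/2 × 2 = 58.59
  [2→2.25]: (58.59+56.85)/2 × 0.25 = 14.43
  [2.25→3.25]: (56.85+46.78)/2 × 1 = 51.815
  [3.25→4.25]: (46.78+36.29)/2 × 1 = 41.535
  Sum = 166.37 µg/mL·hr
Extrapolated tail: C_last / k_e = 36.29 / 0.295 = 123.017
AUC_0→∞ = 166.37 + 123.017 = 289.387 µg/mL·hr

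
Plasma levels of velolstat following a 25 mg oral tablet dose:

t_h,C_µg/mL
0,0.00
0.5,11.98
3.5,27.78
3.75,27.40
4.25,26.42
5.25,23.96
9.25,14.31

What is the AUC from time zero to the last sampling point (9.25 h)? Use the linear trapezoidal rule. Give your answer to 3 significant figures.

Trapezoidal AUC_0→9.25:
  [0→0.5]: (0.00+11.98)/2 × 0.5 = 2.995
  [0.5→3.5]: (11.98+27.78)/2 × 3 = 59.64
  [3.5→3.75]: (27.78+27.40)/2 × 0.25 = 6.8975
  [3.75→4.25]: (27.40+26.42)/2 × 0.5 = 13.455
  [4.25→5.25]: (26.42+23.96)/2 × 1 = 25.19
  [5.25→9.25]: (23.96+14.31)/2 × 4 = 76.54
  Sum = 184.7175 µg/mL·h

AUC = 185 µg/mL·h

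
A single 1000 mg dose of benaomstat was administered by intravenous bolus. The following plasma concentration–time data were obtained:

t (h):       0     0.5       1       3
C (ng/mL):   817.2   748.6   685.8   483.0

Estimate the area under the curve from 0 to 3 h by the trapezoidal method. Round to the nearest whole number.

AUC = 1919 ng/mL·h

Trapezoidal AUC_0→3:
  [0→0.5]: (817.2+748.6)/2 × 0.5 = 391.45
  [0.5→1]: (748.6+685.8)/2 × 0.5 = 358.6
  [1→3]: (685.8+483.0)/2 × 2 = 1168.8
  Sum = 1918.85 ng/mL·h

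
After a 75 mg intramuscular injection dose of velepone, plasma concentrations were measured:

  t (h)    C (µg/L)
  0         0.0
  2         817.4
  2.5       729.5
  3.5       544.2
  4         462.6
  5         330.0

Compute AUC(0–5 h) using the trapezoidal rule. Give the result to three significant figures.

Trapezoidal AUC_0→5:
  [0→2]: (0.0+817.4)/2 × 2 = 817.4
  [2→2.5]: (817.4+729.5)/2 × 0.5 = 386.725
  [2.5→3.5]: (729.5+544.2)/2 × 1 = 636.85
  [3.5→4]: (544.2+462.6)/2 × 0.5 = 251.7
  [4→5]: (462.6+330.0)/2 × 1 = 396.3
  Sum = 2488.975 µg/L·h

AUC = 2490 µg/L·h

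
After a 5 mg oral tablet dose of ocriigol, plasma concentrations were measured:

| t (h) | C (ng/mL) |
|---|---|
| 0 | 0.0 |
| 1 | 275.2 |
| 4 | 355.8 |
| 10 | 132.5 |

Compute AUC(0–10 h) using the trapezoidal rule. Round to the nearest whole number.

AUC = 2549 ng/mL·h

Trapezoidal AUC_0→10:
  [0→1]: (0.0+275.2)/2 × 1 = 137.6
  [1→4]: (275.2+355.8)/2 × 3 = 946.5
  [4→10]: (355.8+132.5)/2 × 6 = 1464.9
  Sum = 2549.0 ng/mL·h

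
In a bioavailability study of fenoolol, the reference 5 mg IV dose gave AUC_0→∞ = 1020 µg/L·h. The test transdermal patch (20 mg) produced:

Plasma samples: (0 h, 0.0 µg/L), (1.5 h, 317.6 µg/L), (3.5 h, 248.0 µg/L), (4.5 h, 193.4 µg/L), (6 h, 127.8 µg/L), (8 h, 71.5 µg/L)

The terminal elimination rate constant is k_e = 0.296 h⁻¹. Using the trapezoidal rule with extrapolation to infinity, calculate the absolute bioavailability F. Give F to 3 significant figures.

Trapezoidal AUC_0→8 (transdermal patch):
  [0→1.5]: (0.0+317.6)/2 × 1.5 = 238.2
  [1.5→3.5]: (317.6+248.0)/2 × 2 = 565.6
  [3.5→4.5]: (248.0+193.4)/2 × 1 = 220.7
  [4.5→6]: (193.4+127.8)/2 × 1.5 = 240.9
  [6→8]: (127.8+71.5)/2 × 2 = 199.3
  Sum = 1464.7 µg/L·h
Tail: C_last/k_e = 71.5/0.296 = 241.554
AUC_0→∞ (transdermal patch) = 1464.7 + 241.554 = 1706.254 µg/L·h
F = (AUC_ev/D_ev)/(AUC_iv/D_iv) = (1706.254/20)/(1020/5) = 85.3127/204 = 0.4182

F = 0.418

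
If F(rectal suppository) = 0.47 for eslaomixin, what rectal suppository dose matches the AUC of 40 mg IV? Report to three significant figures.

D_rectal = 85.1 mg

For equal systemic exposure: F × D_ev = D_iv
D_ev = D_iv / F = 40 / 0.47 = 85.1064 mg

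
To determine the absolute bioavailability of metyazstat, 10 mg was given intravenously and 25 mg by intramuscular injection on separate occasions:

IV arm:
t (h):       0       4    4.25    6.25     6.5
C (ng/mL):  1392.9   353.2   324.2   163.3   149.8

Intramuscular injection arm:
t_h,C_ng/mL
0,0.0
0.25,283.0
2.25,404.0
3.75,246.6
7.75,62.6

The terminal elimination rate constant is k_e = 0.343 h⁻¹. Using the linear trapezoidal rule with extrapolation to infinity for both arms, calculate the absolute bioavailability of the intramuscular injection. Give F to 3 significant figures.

Trapezoidal AUC_0→6.5 (IV):
  [0→4]: (1392.9+353.2)/2 × 4 = 3492.2
  [4→4.25]: (353.2+324.2)/2 × 0.25 = 84.675
  [4.25→6.25]: (324.2+163.3)/2 × 2 = 487.5
  [6.25→6.5]: (163.3+149.8)/2 × 0.25 = 39.1375
  Sum = 4103.5125 ng/mL·h
IV tail: 149.8/0.343 = 436.735; AUC_iv,0→∞ = 4103.5125 + 436.735 = 4540.2475 ng/mL·h
Trapezoidal AUC_0→7.75 (intramuscular injection):
  [0→0.25]: (0.0+283.0)/2 × 0.25 = 35.375
  [0.25→2.25]: (283.0+404.0)/2 × 2 = 687.0
  [2.25→3.75]: (404.0+246.6)/2 × 1.5 = 487.95
  [3.75→7.75]: (246.6+62.6)/2 × 4 = 618.4
  Sum = 1828.725 ng/mL·h
intramuscular injection tail: 62.6/0.343 = 182.507; AUC_ev,0→∞ = 1828.725 + 182.507 = 2011.232 ng/mL·h
F = (AUC_ev/D_ev)/(AUC_iv/D_iv) = (2011.232/25)/(4540.2475/10) = 80.44928/454.02475 = 0.1772

F = 0.177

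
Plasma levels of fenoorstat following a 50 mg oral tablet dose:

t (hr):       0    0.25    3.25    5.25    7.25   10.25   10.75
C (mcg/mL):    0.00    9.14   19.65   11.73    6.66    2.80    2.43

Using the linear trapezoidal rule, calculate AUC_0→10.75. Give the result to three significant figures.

Trapezoidal AUC_0→10.75:
  [0→0.25]: (0.00+9.14)/2 × 0.25 = 1.1425
  [0.25→3.25]: (9.14+19.65)/2 × 3 = 43.185
  [3.25→5.25]: (19.65+11.73)/2 × 2 = 31.38
  [5.25→7.25]: (11.73+6.66)/2 × 2 = 18.39
  [7.25→10.25]: (6.66+2.80)/2 × 3 = 14.19
  [10.25→10.75]: (2.80+2.43)/2 × 0.5 = 1.3075
  Sum = 109.595 mcg/mL·hr

AUC = 110 mcg/mL·hr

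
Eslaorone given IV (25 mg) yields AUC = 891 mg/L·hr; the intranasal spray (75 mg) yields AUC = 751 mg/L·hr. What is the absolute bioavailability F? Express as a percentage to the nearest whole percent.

F = 28%

F = (AUC_ev / D_ev) / (AUC_iv / D_iv)
  = (751/75) / (891/25)
  = 10.0133 / 35.64 = 0.2810
  = 28.10%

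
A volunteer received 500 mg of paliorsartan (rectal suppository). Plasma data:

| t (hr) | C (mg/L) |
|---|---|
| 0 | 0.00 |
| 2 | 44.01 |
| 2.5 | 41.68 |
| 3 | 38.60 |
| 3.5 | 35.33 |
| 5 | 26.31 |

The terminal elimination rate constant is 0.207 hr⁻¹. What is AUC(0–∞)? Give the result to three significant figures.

AUC = 277 mg/L·hr

Trapezoidal AUC_0→5:
  [0→2]: (0.00+44.01)/2 × 2 = 44.01
  [2→2.5]: (44.01+41.68)/2 × 0.5 = 21.4225
  [2.5→3]: (41.68+38.60)/2 × 0.5 = 20.07
  [3→3.5]: (38.60+35.33)/2 × 0.5 = 18.4825
  [3.5→5]: (35.33+26.31)/2 × 1.5 = 46.23
  Sum = 150.215 mg/L·hr
Extrapolated tail: C_last / k_e = 26.31 / 0.207 = 127.101
AUC_0→∞ = 150.215 + 127.101 = 277.316 mg/L·hr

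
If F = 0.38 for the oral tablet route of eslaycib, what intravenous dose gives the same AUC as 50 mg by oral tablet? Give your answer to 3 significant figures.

Systemic exposure from an extravascular dose = F × D_ev, so the equivalent IV dose is F × D_ev.
D_iv = F × D_ev = 0.38 × 50 = 19 mg

D_iv = 19.0 mg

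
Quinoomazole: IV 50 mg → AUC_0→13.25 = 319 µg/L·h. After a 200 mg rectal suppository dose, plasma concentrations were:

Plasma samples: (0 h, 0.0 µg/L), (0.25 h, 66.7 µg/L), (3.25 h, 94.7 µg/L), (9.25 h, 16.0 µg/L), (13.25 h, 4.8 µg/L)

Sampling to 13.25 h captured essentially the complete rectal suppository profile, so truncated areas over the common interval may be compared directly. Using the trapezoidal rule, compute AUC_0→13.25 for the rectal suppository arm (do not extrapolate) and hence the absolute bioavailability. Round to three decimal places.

F = 0.489

Trapezoidal AUC_0→13.25 (rectal suppository):
  [0→0.25]: (0.0+66.7)/2 × 0.25 = 8.3375
  [0.25→3.25]: (66.7+94.7)/2 × 3 = 242.1
  [3.25→9.25]: (94.7+16.0)/2 × 6 = 332.1
  [9.25→13.25]: (16.0+4.8)/2 × 4 = 41.6
  Sum = 624.1375 µg/L·h
F = (AUC_ev/D_ev)/(AUC_iv/D_iv) = (624.1375/200)/(319/50) = 3.1206875/6.38 = 0.4891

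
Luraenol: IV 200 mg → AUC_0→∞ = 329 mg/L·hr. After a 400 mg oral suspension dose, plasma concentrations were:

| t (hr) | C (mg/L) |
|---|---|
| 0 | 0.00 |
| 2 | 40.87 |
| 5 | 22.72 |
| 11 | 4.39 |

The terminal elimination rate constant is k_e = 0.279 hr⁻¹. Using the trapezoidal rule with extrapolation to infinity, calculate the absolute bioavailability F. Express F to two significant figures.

Trapezoidal AUC_0→11 (oral suspension):
  [0→2]: (0.00+40.87)/2 × 2 = 40.87
  [2→5]: (40.87+22.72)/2 × 3 = 95.385
  [5→11]: (22.72+4.39)/2 × 6 = 81.33
  Sum = 217.585 mg/L·hr
Tail: C_last/k_e = 4.39/0.279 = 15.735
AUC_0→∞ (oral suspension) = 217.585 + 15.735 = 233.32 mg/L·hr
F = (AUC_ev/D_ev)/(AUC_iv/D_iv) = (233.32/400)/(329/200) = 0.5833/1.645 = 0.3546

F = 0.35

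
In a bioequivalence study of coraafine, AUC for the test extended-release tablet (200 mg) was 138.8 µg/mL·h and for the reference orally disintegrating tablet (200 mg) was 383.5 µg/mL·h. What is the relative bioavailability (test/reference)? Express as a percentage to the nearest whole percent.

F_rel = (AUC_test/D_test) / (AUC_ref/D_ref)
      = (138.8/200) / (383.5/200)
      = 0.694 / 1.9175 = 0.3619 = 36.19%

F_rel = 36%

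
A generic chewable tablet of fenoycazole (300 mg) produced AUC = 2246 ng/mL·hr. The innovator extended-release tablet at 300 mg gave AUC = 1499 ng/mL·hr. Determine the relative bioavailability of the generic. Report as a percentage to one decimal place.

F_rel = 149.8%

F_rel = (AUC_test/D_test) / (AUC_ref/D_ref)
      = (2246/300) / (1499/300)
      = 7.48667 / 4.99667 = 1.4983 = 149.83%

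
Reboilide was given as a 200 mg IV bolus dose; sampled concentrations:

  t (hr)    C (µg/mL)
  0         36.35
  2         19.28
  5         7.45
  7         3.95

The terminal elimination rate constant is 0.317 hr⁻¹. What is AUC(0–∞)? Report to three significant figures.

AUC = 120 µg/mL·hr

Trapezoidal AUC_0→7:
  [0→2]: (36.35+19.28)/2 × 2 = 55.63
  [2→5]: (19.28+7.45)/2 × 3 = 40.095
  [5→7]: (7.45+3.95)/2 × 2 = 11.4
  Sum = 107.125 µg/mL·hr
Extrapolated tail: C_last / k_e = 3.95 / 0.317 = 12.461
AUC_0→∞ = 107.125 + 12.461 = 119.586 µg/mL·hr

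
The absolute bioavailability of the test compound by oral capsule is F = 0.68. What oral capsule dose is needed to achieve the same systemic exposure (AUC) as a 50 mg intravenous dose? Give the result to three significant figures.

D_oral = 73.5 mg

For equal systemic exposure: F × D_ev = D_iv
D_ev = D_iv / F = 50 / 0.68 = 73.5294 mg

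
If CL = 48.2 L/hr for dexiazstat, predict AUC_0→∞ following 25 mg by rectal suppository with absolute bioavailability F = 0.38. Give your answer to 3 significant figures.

AUC = 0.197 mg/L·hr

AUC_0→∞ = F × Dose / CL
        = 0.38 × 25 / 48.2 = 0.197095 mg/L·hr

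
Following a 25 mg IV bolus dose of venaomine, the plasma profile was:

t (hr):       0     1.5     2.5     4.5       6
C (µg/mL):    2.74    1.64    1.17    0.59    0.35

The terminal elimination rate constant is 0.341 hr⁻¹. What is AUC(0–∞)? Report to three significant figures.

AUC = 8.18 µg/mL·hr

Trapezoidal AUC_0→6:
  [0→1.5]: (2.74+1.64)/2 × 1.5 = 3.285
  [1.5→2.5]: (1.64+1.17)/2 × 1 = 1.405
  [2.5→4.5]: (1.17+0.59)/2 × 2 = 1.76
  [4.5→6]: (0.59+0.35)/2 × 1.5 = 0.705
  Sum = 7.155 µg/mL·hr
Extrapolated tail: C_last / k_e = 0.35 / 0.341 = 1.026
AUC_0→∞ = 7.155 + 1.026 = 8.181 µg/mL·hr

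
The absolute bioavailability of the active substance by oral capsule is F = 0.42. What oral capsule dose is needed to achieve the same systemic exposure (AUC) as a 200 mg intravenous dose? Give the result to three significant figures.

D_oral = 476 mg

For equal systemic exposure: F × D_ev = D_iv
D_ev = D_iv / F = 200 / 0.42 = 476.19 mg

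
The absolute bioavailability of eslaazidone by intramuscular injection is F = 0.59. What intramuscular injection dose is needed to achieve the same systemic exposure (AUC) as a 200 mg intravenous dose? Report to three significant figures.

For equal systemic exposure: F × D_ev = D_iv
D_ev = D_iv / F = 200 / 0.59 = 338.983 mg

D_intramuscular = 339 mg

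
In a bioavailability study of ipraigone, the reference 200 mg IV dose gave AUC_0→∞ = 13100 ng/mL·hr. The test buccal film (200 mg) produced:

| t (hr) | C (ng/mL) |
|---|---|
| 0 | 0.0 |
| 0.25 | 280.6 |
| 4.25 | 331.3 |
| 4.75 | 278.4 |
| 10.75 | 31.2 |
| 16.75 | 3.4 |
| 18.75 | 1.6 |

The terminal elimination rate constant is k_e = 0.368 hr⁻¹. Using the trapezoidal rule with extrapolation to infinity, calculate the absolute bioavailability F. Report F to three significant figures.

Trapezoidal AUC_0→18.75 (buccal film):
  [0→0.25]: (0.0+280.6)/2 × 0.25 = 35.075
  [0.25→4.25]: (280.6+331.3)/2 × 4 = 1223.8
  [4.25→4.75]: (331.3+278.4)/2 × 0.5 = 152.425
  [4.75→10.75]: (278.4+31.2)/2 × 6 = 928.8
  [10.75→16.75]: (31.2+3.4)/2 × 6 = 103.8
  [16.75→18.75]: (3.4+1.6)/2 × 2 = 5.0
  Sum = 2448.9 ng/mL·hr
Tail: C_last/k_e = 1.6/0.368 = 4.348
AUC_0→∞ (buccal film) = 2448.9 + 4.348 = 2453.248 ng/mL·hr
F = (AUC_ev/D_ev)/(AUC_iv/D_iv) = (2453.248/200)/(13100/200) = 12.26624/65.5 = 0.1873

F = 0.187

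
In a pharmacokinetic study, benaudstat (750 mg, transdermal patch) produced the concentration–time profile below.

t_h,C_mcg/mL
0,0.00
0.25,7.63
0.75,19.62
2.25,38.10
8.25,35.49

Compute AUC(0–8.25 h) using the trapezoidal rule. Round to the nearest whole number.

AUC = 272 mcg/mL·h

Trapezoidal AUC_0→8.25:
  [0→0.25]: (0.00+7.63)/2 × 0.25 = 0.95375
  [0.25→0.75]: (7.63+19.62)/2 × 0.5 = 6.8125
  [0.75→2.25]: (19.62+38.10)/2 × 1.5 = 43.29
  [2.25→8.25]: (38.10+35.49)/2 × 6 = 220.77
  Sum = 271.82625 mcg/mL·h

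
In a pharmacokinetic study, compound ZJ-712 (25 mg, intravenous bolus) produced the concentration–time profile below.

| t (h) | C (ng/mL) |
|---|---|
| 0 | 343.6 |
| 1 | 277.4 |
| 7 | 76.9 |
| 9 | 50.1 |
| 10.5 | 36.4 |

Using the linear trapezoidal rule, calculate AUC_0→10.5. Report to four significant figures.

AUC = 1565 ng/mL·h

Trapezoidal AUC_0→10.5:
  [0→1]: (343.6+277.4)/2 × 1 = 310.5
  [1→7]: (277.4+76.9)/2 × 6 = 1062.9
  [7→9]: (76.9+50.1)/2 × 2 = 127.0
  [9→10.5]: (50.1+36.4)/2 × 1.5 = 64.875
  Sum = 1565.275 ng/mL·h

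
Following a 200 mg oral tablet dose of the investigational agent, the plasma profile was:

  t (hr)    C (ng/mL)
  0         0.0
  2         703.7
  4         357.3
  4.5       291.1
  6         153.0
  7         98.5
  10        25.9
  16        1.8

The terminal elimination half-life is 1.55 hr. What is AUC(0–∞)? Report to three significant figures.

AUC = 2660 ng/mL·hr

Trapezoidal AUC_0→16:
  [0→2]: (0.0+703.7)/2 × 2 = 703.7
  [2→4]: (703.7+357.3)/2 × 2 = 1061.0
  [4→4.5]: (357.3+291.1)/2 × 0.5 = 162.1
  [4.5→6]: (291.1+153.0)/2 × 1.5 = 333.075
  [6→7]: (153.0+98.5)/2 × 1 = 125.75
  [7→10]: (98.5+25.9)/2 × 3 = 186.6
  [10→16]: (25.9+1.8)/2 × 6 = 83.1
  Sum = 2655.325 ng/mL·hr
k_e = ln2 / t½ = 0.693147 / 1.55 = 0.4472 hr^-1
Extrapolated tail: C_last / k_e = 1.8 / 0.4472 = 4.025
AUC_0→∞ = 2655.325 + 4.025 = 2659.35 ng/mL·hr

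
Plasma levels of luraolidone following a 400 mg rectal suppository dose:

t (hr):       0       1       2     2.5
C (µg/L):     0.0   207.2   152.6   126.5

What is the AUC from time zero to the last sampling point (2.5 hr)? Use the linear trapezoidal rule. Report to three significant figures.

AUC = 353 µg/L·hr

Trapezoidal AUC_0→2.5:
  [0→1]: (0.0+207.2)/2 × 1 = 103.6
  [1→2]: (207.2+152.6)/2 × 1 = 179.9
  [2→2.5]: (152.6+126.5)/2 × 0.5 = 69.775
  Sum = 353.275 µg/L·hr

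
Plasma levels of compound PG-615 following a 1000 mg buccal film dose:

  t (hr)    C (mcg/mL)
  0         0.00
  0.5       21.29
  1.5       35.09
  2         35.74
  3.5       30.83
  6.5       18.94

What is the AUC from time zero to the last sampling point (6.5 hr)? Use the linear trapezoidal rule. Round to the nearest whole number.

Trapezoidal AUC_0→6.5:
  [0→0.5]: (0.00+21.29)/2 × 0.5 = 5.3225
  [0.5→1.5]: (21.29+35.09)/2 × 1 = 28.19
  [1.5→2]: (35.09+35.74)/2 × 0.5 = 17.7075
  [2→3.5]: (35.74+30.83)/2 × 1.5 = 49.9275
  [3.5→6.5]: (30.83+18.94)/2 × 3 = 74.655
  Sum = 175.8025 mcg/mL·hr

AUC = 176 mcg/mL·hr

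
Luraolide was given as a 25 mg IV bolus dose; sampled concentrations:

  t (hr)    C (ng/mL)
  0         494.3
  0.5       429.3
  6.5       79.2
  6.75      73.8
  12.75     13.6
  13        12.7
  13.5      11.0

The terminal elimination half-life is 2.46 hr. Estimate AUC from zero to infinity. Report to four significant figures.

Trapezoidal AUC_0→13.5:
  [0→0.5]: (494.3+429.3)/2 × 0.5 = 230.9
  [0.5→6.5]: (429.3+79.2)/2 × 6 = 1525.5
  [6.5→6.75]: (79.2+73.8)/2 × 0.25 = 19.125
  [6.75→12.75]: (73.8+13.6)/2 × 6 = 262.2
  [12.75→13]: (13.6+12.7)/2 × 0.25 = 3.2875
  [13→13.5]: (12.7+11.0)/2 × 0.5 = 5.925
  Sum = 2046.9375 ng/mL·hr
k_e = ln2 / t½ = 0.693147 / 2.46 = 0.2818 hr^-1
Extrapolated tail: C_last / k_e = 11.0 / 0.2818 = 39.035
AUC_0→∞ = 2046.9375 + 39.035 = 2085.9725 ng/mL·hr

AUC = 2086 ng/mL·hr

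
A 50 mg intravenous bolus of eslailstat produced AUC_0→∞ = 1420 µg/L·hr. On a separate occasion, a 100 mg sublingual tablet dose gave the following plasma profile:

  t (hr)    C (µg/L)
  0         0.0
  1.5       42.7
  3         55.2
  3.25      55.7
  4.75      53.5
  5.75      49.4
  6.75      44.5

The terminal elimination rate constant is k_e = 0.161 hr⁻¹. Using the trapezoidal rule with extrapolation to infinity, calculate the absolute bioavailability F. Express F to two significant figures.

Trapezoidal AUC_0→6.75 (sublingual tablet):
  [0→1.5]: (0.0+42.7)/2 × 1.5 = 32.025
  [1.5→3]: (42.7+55.2)/2 × 1.5 = 73.425
  [3→3.25]: (55.2+55.7)/2 × 0.25 = 13.8625
  [3.25→4.75]: (55.7+53.5)/2 × 1.5 = 81.9
  [4.75→5.75]: (53.5+49.4)/2 × 1 = 51.45
  [5.75→6.75]: (49.4+44.5)/2 × 1 = 46.95
  Sum = 299.6125 µg/L·hr
Tail: C_last/k_e = 44.5/0.161 = 276.398
AUC_0→∞ (sublingual tablet) = 299.6125 + 276.398 = 576.0105 µg/L·hr
F = (AUC_ev/D_ev)/(AUC_iv/D_iv) = (576.0105/100)/(1420/50) = 5.760105/28.4 = 0.2028

F = 0.20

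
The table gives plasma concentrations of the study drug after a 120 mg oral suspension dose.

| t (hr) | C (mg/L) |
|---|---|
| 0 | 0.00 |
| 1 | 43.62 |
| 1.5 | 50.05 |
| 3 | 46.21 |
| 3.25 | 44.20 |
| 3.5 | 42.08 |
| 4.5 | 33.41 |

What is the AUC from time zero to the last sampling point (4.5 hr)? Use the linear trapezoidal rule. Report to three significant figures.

Trapezoidal AUC_0→4.5:
  [0→1]: (0.00+43.62)/2 × 1 = 21.81
  [1→1.5]: (43.62+50.05)/2 × 0.5 = 23.4175
  [1.5→3]: (50.05+46.21)/2 × 1.5 = 72.195
  [3→3.25]: (46.21+44.20)/2 × 0.25 = 11.30125
  [3.25→3.5]: (44.20+42.08)/2 × 0.25 = 10.785
  [3.5→4.5]: (42.08+33.41)/2 × 1 = 37.745
  Sum = 177.25375 mg/L·hr

AUC = 177 mg/L·hr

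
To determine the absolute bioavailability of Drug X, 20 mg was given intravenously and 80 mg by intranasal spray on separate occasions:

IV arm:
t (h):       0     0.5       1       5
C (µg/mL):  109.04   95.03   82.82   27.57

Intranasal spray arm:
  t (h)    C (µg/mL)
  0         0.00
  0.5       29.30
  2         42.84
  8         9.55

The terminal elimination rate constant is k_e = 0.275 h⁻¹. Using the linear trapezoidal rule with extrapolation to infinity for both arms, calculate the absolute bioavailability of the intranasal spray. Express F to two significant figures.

F = 0.15

Trapezoidal AUC_0→5 (IV):
  [0→0.5]: (109.04+95.03)/2 × 0.5 = 51.0175
  [0.5→1]: (95.03+82.82)/2 × 0.5 = 44.4625
  [1→5]: (82.82+27.57)/2 × 4 = 220.78
  Sum = 316.26 µg/mL·h
IV tail: 27.57/0.275 = 100.255; AUC_iv,0→∞ = 316.26 + 100.255 = 416.515 µg/mL·h
Trapezoidal AUC_0→8 (intranasal spray):
  [0→0.5]: (0.00+29.30)/2 × 0.5 = 7.325
  [0.5→2]: (29.30+42.84)/2 × 1.5 = 54.105
  [2→8]: (42.84+9.55)/2 × 6 = 157.17
  Sum = 218.6 µg/mL·h
intranasal spray tail: 9.55/0.275 = 34.727; AUC_ev,0→∞ = 218.6 + 34.727 = 253.327 µg/mL·h
F = (AUC_ev/D_ev)/(AUC_iv/D_iv) = (253.327/80)/(416.515/20) = 3.1665875/20.82575 = 0.1521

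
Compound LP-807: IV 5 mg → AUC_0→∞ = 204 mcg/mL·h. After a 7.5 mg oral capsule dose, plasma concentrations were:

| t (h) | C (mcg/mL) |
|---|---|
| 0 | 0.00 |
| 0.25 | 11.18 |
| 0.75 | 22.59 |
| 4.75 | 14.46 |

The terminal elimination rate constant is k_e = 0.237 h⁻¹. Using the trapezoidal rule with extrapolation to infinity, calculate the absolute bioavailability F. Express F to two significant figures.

Trapezoidal AUC_0→4.75 (oral capsule):
  [0→0.25]: (0.00+11.18)/2 × 0.25 = 1.3975
  [0.25→0.75]: (11.18+22.59)/2 × 0.5 = 8.4425
  [0.75→4.75]: (22.59+14.46)/2 × 4 = 74.1
  Sum = 83.94 mcg/mL·h
Tail: C_last/k_e = 14.46/0.237 = 61.013
AUC_0→∞ (oral capsule) = 83.94 + 61.013 = 144.953 mcg/mL·h
F = (AUC_ev/D_ev)/(AUC_iv/D_iv) = (144.953/7.5)/(204/5) = 19.3271/40.8 = 0.4737

F = 0.47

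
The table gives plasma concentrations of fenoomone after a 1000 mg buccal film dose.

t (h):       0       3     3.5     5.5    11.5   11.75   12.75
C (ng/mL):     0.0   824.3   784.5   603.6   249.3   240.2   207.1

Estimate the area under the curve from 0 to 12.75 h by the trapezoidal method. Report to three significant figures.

AUC = 5870 ng/mL·h

Trapezoidal AUC_0→12.75:
  [0→3]: (0.0+824.3)/2 × 3 = 1236.45
  [3→3.5]: (824.3+784.5)/2 × 0.5 = 402.2
  [3.5→5.5]: (784.5+603.6)/2 × 2 = 1388.1
  [5.5→11.5]: (603.6+249.3)/2 × 6 = 2558.7
  [11.5→11.75]: (249.3+240.2)/2 × 0.25 = 61.1875
  [11.75→12.75]: (240.2+207.1)/2 × 1 = 223.65
  Sum = 5870.2875 ng/mL·h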